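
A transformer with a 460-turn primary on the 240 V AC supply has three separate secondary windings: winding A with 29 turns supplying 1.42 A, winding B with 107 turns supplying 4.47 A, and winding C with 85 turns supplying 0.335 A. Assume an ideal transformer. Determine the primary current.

I_p ≈ 1.19 A

V_A = 240 × 29/460 = 15.130 V; V_B = 240 × 107/460 = 55.826 V; V_C = 240 × 85/460 = 44.348 V.
P_out = V_A I_A + V_B I_B + V_C I_C = 15.130×1.42 + 55.826×4.47 + 44.348×0.335 = 21.485 + 249.54 + 14.857 = 285.88 W.
Ideal ⇒ P_in = P_out, so I_p = P_out/V_p = 285.88/240 = 1.19 A.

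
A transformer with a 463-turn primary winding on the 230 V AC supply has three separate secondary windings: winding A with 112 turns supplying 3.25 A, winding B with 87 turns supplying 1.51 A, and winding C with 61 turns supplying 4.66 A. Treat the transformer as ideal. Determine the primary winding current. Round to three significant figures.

V_A = 230 × 112/463 = 55.637 V; V_B = 230 × 87/463 = 43.218 V; V_C = 230 × 61/463 = 30.302 V.
P_out = V_A I_A + V_B I_B + V_C I_C = 55.637×3.25 + 43.218×1.51 + 30.302×4.66 = 180.82 + 65.259 + 141.21 = 387.29 W.
Ideal ⇒ P_in = P_out, so I_p = P_out/V_p = 387.29/230 = 1.68 A.

I_p ≈ 1.68 A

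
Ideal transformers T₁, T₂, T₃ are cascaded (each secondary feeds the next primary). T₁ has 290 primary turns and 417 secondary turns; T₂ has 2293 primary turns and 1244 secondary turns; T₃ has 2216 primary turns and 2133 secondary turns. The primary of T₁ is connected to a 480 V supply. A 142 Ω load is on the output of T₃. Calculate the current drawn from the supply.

After T₁: V = 480.00 × 417/290 = 690.21 V.
After T₂: V = 690.21 × 1244/2293 = 374.45 V.
After T₃: V = 374.45 × 2133/2216 = 360.43 V.
I_load = 360.43/142 = 2.5382 A, so P_out = 360.43 × 2.5382 = 914.84 W.
All ideal ⇒ P_in = P_out, so I_supply = 914.84/480 = 1.91 A.

I_supply ≈ 1.91 A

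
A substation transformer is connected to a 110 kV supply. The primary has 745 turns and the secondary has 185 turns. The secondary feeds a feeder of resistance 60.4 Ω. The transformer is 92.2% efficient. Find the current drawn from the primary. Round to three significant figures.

I_p ≈ 122 A

V_s = 110000 × 185/745 = 27315 V.
I_s = V_s/R = 27315/60.4 = 452.24 A.
P_out = V_s I_s = 27315 × 452.24 = 1.2353×10^7 W.
P_in = P_out/η = 1.2353×10^7/0.922 = 1.3398×10^7 W.
I_p = P_in/V_p = 1.3398×10^7/110000 = 122 A.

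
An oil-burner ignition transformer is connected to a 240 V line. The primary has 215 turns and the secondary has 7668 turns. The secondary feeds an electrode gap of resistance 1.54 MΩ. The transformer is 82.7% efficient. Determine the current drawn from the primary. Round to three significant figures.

I_p ≈ 0.240 A

V_s = 240 × 7668/215 = 8559.6 V.
I_s = V_s/R = 8559.6/(1.54×10^6) = 0.0055582 A.
P_out = V_s I_s = 8559.6 × 0.0055582 = 47.576 W.
P_in = P_out/η = 47.576/0.827 = 57.529 W.
I_p = P_in/V_p = 57.529/240 = 0.240 A.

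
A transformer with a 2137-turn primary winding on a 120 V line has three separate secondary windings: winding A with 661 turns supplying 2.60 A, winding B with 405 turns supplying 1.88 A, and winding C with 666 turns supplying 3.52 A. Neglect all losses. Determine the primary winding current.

V_A = 120 × 661/2137 = 37.117 V; V_B = 120 × 405/2137 = 22.742 V; V_C = 120 × 666/2137 = 37.398 V.
P_out = V_A I_A + V_B I_B + V_C I_C = 37.117×2.60 + 22.742×1.88 + 37.398×3.52 = 96.505 + 42.755 + 131.64 = 270.90 W.
Ideal ⇒ P_in = P_out, so I_p = P_out/V_p = 270.90/120 = 2.26 A.

I_p ≈ 2.26 A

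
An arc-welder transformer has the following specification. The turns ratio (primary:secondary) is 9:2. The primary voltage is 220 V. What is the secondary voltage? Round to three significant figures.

V_s/V_p = N_s/N_p, so V_s = 220 × 2/9 = 48.9 V.

V_s ≈ 48.9 V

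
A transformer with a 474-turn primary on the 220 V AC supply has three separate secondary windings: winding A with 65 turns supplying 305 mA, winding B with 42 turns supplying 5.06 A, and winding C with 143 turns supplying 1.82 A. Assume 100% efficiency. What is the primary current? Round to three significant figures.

V_A = 220 × 65/474 = 30.169 V; V_B = 220 × 42/474 = 19.494 V; V_C = 220 × 143/474 = 66.371 V.
P_out = V_A I_A + V_B I_B + V_C I_C = 30.169×0.305 + 19.494×5.06 + 66.371×1.82 = 9.2015 + 98.638 + 120.80 = 228.64 W.
Ideal ⇒ P_in = P_out, so I_p = P_out/V_p = 228.64/220 = 1.04 A.

I_p ≈ 1.04 A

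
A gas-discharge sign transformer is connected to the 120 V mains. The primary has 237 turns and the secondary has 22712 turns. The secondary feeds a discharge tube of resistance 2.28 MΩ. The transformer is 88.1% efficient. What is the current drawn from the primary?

I_p ≈ 0.549 A

V_s = 120 × 22712/237 = 11500 V.
I_s = V_s/R = 11500/(2.28×10^6) = 0.0050437 A.
P_out = V_s I_s = 11500 × 0.0050437 = 58.002 W.
P_in = P_out/η = 58.002/0.881 = 65.836 W.
I_p = P_in/V_p = 65.836/120 = 0.549 A.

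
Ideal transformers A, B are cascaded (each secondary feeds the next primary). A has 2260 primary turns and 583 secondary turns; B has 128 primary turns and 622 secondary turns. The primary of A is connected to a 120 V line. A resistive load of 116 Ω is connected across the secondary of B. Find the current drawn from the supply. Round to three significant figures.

Secondary of A: V = 120.00 × 583/2260 = 30.956 V.
Secondary of B: V = 30.956 × 622/128 = 150.43 V.
I_load = 150.43/116 = 1.2968 A, so P_out = 150.43 × 1.2968 = 195.07 W.
All ideal ⇒ P_in = P_out, so I_supply = 195.07/120 = 1.63 A.

I_supply ≈ 1.63 A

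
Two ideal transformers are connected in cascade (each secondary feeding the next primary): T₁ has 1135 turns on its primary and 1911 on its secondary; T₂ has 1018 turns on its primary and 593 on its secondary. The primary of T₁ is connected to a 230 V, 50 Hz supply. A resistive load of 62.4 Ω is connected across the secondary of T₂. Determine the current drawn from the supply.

After T₁: V = 230.00 × 1911/1135 = 387.25 V.
After T₂: V = 387.25 × 593/1018 = 225.58 V.
I_load = 225.58/62.4 = 3.6151 A, so P_out = 225.58 × 3.6151 = 815.48 W.
All ideal ⇒ P_in = P_out, so I_supply = 815.48/230 = 3.55 A.

I_supply ≈ 3.55 A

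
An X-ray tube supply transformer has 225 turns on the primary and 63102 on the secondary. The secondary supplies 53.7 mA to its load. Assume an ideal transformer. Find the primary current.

I_p ≈ 15.1 A

For an ideal transformer I_p/I_s = N_s/N_p, so I_p = 0.0537 × 63102/225 = 15.1 A.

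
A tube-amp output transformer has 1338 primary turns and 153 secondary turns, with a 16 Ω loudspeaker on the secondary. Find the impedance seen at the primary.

Z_p ≈ 1220 Ω

Z_p = (N_p/N_s)² × Z_s = (1338/153)² × 16 = 1220 Ω.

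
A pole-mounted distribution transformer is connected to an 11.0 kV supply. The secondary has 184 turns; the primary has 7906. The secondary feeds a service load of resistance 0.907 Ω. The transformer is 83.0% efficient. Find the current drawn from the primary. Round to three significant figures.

I_p ≈ 7.91 A

V_s = 11000 × 184/7906 = 256.01 V.
I_s = V_s/R = 256.01/0.907 = 282.26 A.
P_out = V_s I_s = 256.01 × 282.26 = 72260 W.
P_in = P_out/η = 72260/0.830 = 87061 W.
I_p = P_in/V_p = 87061/11000 = 7.91 A.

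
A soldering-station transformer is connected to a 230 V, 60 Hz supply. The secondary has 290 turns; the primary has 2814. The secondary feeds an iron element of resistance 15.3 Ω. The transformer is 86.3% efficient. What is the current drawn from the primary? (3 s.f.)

I_p ≈ 0.185 A

V_s = 230 × 290/2814 = 23.703 V.
I_s = V_s/R = 23.703/15.3 = 1.5492 A.
P_out = V_s I_s = 23.703 × 1.5492 = 36.721 W.
P_in = P_out/η = 36.721/0.863 = 42.550 W.
I_p = P_in/V_p = 42.550/230 = 0.185 A.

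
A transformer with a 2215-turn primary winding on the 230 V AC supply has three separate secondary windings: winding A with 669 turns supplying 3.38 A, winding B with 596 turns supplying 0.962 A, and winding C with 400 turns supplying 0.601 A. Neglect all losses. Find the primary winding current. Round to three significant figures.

I_p ≈ 1.39 A

V_A = 230 × 669/2215 = 69.467 V; V_B = 230 × 596/2215 = 61.887 V; V_C = 230 × 400/2215 = 41.535 V.
P_out = V_A I_A + V_B I_B + V_C I_C = 69.467×3.38 + 61.887×0.962 + 41.535×0.601 = 234.80 + 59.535 + 24.963 = 319.30 W.
Ideal ⇒ P_in = P_out, so I_p = P_out/V_p = 319.30/230 = 1.39 A.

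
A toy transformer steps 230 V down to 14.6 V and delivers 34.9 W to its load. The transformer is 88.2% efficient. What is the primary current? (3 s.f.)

P_in = P_out/η = 34.9/0.882 = 39.569 W.
I_p = P_in/V_p = 39.569/230 = 0.172 A.

I_p ≈ 0.172 A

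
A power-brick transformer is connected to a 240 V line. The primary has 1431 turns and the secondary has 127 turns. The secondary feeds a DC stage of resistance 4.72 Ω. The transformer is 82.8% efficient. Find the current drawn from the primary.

I_p ≈ 0.484 A

V_s = 240 × 127/1431 = 21.300 V.
I_s = V_s/R = 21.300/4.72 = 4.5127 A.
P_out = V_s I_s = 21.300 × 4.5127 = 96.119 W.
P_in = P_out/η = 96.119/0.828 = 116.09 W.
I_p = P_in/V_p = 116.09/240 = 0.484 A.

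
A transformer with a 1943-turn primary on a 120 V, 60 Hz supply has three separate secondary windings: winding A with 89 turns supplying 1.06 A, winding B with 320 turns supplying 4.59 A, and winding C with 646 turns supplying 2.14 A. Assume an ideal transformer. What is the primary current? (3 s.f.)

V_A = 120 × 89/1943 = 5.4967 V; V_B = 120 × 320/1943 = 19.763 V; V_C = 120 × 646/1943 = 39.897 V.
P_out = V_A I_A + V_B I_B + V_C I_C = 5.4967×1.06 + 19.763×4.59 + 39.897×2.14 = 5.8265 + 90.713 + 85.380 = 181.92 W.
Ideal ⇒ P_in = P_out, so I_p = P_out/V_p = 181.92/120 = 1.52 A.

I_p ≈ 1.52 A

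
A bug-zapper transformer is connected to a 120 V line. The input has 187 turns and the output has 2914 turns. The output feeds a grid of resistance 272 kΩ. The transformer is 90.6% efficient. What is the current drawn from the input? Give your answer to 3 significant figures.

I_in ≈ 0.118 A

V_out = 120 × 2914/187 = 1869.9 V.
I_out = V_out/R = 1869.9/272000 = 0.0068748 A.
P_out = V_out I_out = 1869.9 × 0.0068748 = 12.856 W.
P_in = P_out/η = 12.856/0.906 = 14.189 W.
I_in = P_in/V_in = 14.189/120 = 0.118 A.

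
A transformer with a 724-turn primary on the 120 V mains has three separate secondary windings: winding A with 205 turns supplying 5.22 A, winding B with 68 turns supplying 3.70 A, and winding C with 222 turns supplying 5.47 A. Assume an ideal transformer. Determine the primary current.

I_p ≈ 3.50 A

V_A = 120 × 205/724 = 33.978 V; V_B = 120 × 68/724 = 11.271 V; V_C = 120 × 222/724 = 36.796 V.
P_out = V_A I_A + V_B I_B + V_C I_C = 33.978×5.22 + 11.271×3.70 + 36.796×5.47 = 177.36 + 41.702 + 201.27 = 420.34 W.
Ideal ⇒ P_in = P_out, so I_p = P_out/V_p = 420.34/120 = 3.50 A.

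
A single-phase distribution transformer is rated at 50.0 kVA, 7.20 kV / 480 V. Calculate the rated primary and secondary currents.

I_p ≈ 6.94 A, I_s ≈ 104 A

I_p = S/V_p = 50000/7200 = 6.94 A.
I_s = S/V_s = 50000/480 = 104 A.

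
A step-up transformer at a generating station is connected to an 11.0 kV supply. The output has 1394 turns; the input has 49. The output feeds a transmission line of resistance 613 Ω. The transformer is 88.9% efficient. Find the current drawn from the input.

V_out = 11000 × 1394/49 = 312940 V.
I_out = V_out/R = 312940/613 = 510.50 A.
P_out = V_out I_out = 312940 × 510.50 = 1.5976×10^8 W.
P_in = P_out/η = 1.5976×10^8/0.889 = 1.7970×10^8 W.
I_in = P_in/V_in = 1.7970×10^8/11000 = 16300 A.

I_in ≈ 16300 A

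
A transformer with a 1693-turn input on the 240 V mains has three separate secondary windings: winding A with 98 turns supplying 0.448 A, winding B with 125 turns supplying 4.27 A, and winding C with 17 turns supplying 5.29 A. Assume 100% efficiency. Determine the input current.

V_A = 240 × 98/1693 = 13.892 V; V_B = 240 × 125/1693 = 17.720 V; V_C = 240 × 17/1693 = 2.4099 V.
P_out = V_A I_A + V_B I_B + V_C I_C = 13.892×0.448 + 17.720×4.27 + 2.4099×5.29 = 6.2238 + 75.665 + 12.748 = 94.637 W.
Ideal ⇒ P_in = P_out, so I_in = P_out/V_in = 94.637/240 = 0.394 A.

I_in ≈ 0.394 A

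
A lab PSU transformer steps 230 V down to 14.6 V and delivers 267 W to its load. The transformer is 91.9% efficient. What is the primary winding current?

P_in = P_out/η = 267/0.919 = 290.53 W.
I_p = P_in/V_p = 290.53/230 = 1.26 A.

I_p ≈ 1.26 A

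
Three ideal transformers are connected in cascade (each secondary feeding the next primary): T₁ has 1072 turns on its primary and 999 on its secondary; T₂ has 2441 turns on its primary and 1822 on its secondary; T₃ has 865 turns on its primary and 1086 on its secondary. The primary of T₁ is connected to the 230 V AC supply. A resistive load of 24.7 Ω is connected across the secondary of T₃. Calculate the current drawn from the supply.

After T₁: V = 230.00 × 999/1072 = 214.34 V.
After T₂: V = 214.34 × 1822/2441 = 159.98 V.
After T₃: V = 159.98 × 1086/865 = 200.86 V.
I_load = 200.86/24.7 = 8.1320 A, so P_out = 200.86 × 8.1320 = 1633.4 W.
All ideal ⇒ P_in = P_out, so I_supply = 1633.4/230 = 7.10 A.

I_supply ≈ 7.10 A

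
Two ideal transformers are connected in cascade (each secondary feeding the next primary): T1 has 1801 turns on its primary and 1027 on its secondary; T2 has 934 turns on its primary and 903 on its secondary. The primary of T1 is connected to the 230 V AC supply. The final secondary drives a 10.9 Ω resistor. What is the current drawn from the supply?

After T1: V = 230.00 × 1027/1801 = 131.15 V.
After T2: V = 131.15 × 903/934 = 126.80 V.
I_load = 126.80/10.9 = 11.633 A, so P_out = 126.80 × 11.633 = 1475.1 W.
All ideal ⇒ P_in = P_out, so I_supply = 1475.1/230 = 6.41 A.

I_supply ≈ 6.41 A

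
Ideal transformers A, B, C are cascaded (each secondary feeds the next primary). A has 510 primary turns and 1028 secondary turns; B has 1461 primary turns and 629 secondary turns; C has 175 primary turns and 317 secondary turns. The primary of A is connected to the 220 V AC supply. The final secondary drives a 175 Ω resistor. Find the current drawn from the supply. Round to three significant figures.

After A: V = 220.00 × 1028/510 = 443.45 V.
After B: V = 443.45 × 629/1461 = 190.92 V.
After C: V = 190.92 × 317/175 = 345.83 V.
I_load = 345.83/175 = 1.9762 A, so P_out = 345.83 × 1.9762 = 683.43 W.
All ideal ⇒ P_in = P_out, so I_supply = 683.43/220 = 3.11 A.

I_supply ≈ 3.11 A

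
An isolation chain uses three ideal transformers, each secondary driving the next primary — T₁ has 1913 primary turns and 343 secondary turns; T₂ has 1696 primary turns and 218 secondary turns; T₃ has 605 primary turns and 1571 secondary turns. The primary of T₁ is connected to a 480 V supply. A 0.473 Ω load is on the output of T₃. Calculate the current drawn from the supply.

I_supply ≈ 3.63 A

Secondary of T₁: V = 480.00 × 343/1913 = 86.064 V.
Secondary of T₂: V = 86.064 × 218/1696 = 11.062 V.
Secondary of T₃: V = 11.062 × 1571/605 = 28.726 V.
I_load = 28.726/0.473 = 60.731 A, so P_out = 28.726 × 60.731 = 1744.5 W.
All ideal ⇒ P_in = P_out, so I_supply = 1744.5/480 = 3.63 A.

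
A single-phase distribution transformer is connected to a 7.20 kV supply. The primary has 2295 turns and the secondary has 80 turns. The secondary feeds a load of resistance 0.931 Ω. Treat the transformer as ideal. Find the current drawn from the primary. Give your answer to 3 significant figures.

V_s = V_p × N_s/N_p = 7200 × 80/2295 = 250.98 V.
I_s = V_s/R = 250.98/0.931 = 269.58 A.
For an ideal transformer I_p N_p = I_s N_s, so I_p = 269.58 × 80/2295 = 9.40 A.

I_p ≈ 9.40 A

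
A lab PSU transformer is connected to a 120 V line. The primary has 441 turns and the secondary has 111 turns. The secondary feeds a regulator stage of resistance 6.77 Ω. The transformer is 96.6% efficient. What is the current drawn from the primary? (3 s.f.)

I_p ≈ 1.16 A

V_s = 120 × 111/441 = 30.204 V.
I_s = V_s/R = 30.204/6.77 = 4.4615 A.
P_out = V_s I_s = 30.204 × 4.4615 = 134.75 W.
P_in = P_out/η = 134.75/0.966 = 139.50 W.
I_p = P_in/V_p = 139.50/120 = 1.16 A.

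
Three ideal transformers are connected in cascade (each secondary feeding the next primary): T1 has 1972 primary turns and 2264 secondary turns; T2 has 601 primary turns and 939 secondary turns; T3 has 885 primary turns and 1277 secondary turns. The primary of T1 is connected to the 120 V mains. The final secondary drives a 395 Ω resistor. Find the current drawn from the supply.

Secondary of T1: V = 120.00 × 2264/1972 = 137.77 V.
Secondary of T2: V = 137.77 × 939/601 = 215.25 V.
Secondary of T3: V = 215.25 × 1277/885 = 310.59 V.
I_load = 310.59/395 = 0.78631 A, so P_out = 310.59 × 0.78631 = 244.22 W.
All ideal ⇒ P_in = P_out, so I_supply = 244.22/120 = 2.04 A.

I_supply ≈ 2.04 A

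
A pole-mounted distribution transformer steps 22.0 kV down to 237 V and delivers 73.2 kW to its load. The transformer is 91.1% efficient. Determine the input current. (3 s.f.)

I_in ≈ 3.65 A

P_in = P_out/η = 73200/0.911 = 80351 W.
I_in = P_in/V_in = 80351/22000 = 3.65 A.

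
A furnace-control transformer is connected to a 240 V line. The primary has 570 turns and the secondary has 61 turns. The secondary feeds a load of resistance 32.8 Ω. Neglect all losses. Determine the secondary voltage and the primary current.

V_s = V_p × N_s/N_p = 240 × 61/570 = 25.684 V.
I_s = V_s/R = 25.684/32.8 = 0.78306 A.
I_p = I_s × N_s/N_p = 0.78306 × 61/570 = 0.0838 A.

V_s ≈ 25.7 V, I_p ≈ 0.0838 A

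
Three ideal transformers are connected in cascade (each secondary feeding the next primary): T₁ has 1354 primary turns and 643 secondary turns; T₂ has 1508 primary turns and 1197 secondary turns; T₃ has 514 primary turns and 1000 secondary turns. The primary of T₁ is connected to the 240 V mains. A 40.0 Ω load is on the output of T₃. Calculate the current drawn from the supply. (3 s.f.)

I_supply ≈ 3.23 A

After T₁: V = 240.00 × 643/1354 = 113.97 V.
After T₂: V = 113.97 × 1197/1508 = 90.468 V.
After T₃: V = 90.468 × 1000/514 = 176.01 V.
I_load = 176.01/40.0 = 4.4002 A, so P_out = 176.01 × 4.4002 = 774.47 W.
All ideal ⇒ P_in = P_out, so I_supply = 774.47/240 = 3.23 A.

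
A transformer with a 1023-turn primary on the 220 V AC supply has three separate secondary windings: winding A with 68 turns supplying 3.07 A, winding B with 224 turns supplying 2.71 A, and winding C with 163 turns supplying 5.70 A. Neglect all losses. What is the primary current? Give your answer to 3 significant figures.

V_A = 220 × 68/1023 = 14.624 V; V_B = 220 × 224/1023 = 48.172 V; V_C = 220 × 163/1023 = 35.054 V.
P_out = V_A I_A + V_B I_B + V_C I_C = 14.624×3.07 + 48.172×2.71 + 35.054×5.70 = 44.895 + 130.55 + 199.81 = 375.25 W.
Ideal ⇒ P_in = P_out, so I_p = P_out/V_p = 375.25/220 = 1.71 A.

I_p ≈ 1.71 A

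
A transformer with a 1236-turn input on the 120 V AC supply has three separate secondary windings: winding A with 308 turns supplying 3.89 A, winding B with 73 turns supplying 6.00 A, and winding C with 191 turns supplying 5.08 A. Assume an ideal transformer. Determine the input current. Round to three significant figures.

V_A = 120 × 308/1236 = 29.903 V; V_B = 120 × 73/1236 = 7.0874 V; V_C = 120 × 191/1236 = 18.544 V.
P_out = V_A I_A + V_B I_B + V_C I_C = 29.903×3.89 + 7.0874×6.00 + 18.544×5.08 = 116.32 + 42.524 + 94.202 = 253.05 W.
Ideal ⇒ P_in = P_out, so I_in = P_out/V_in = 253.05/120 = 2.11 A.

I_in ≈ 2.11 A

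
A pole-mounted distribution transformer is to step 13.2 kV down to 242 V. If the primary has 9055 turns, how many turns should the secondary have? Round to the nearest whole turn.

N_s = 166 turns

N_s/N_p = V_s/V_p, so N_s = 9055 × 242/13200 = 166.0 ≈ 166 turns.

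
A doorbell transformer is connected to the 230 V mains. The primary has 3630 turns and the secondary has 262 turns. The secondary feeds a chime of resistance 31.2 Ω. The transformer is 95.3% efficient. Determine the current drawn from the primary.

V_s = 230 × 262/3630 = 16.601 V.
I_s = V_s/R = 16.601/31.2 = 0.53207 A.
P_out = V_s I_s = 16.601 × 0.53207 = 8.8326 W.
P_in = P_out/η = 8.8326/0.953 = 9.2682 W.
I_p = P_in/V_p = 9.2682/230 = 0.0403 A.

I_p ≈ 0.0403 A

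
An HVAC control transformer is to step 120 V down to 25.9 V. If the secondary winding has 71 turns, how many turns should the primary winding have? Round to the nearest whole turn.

N_p = 329 turns

N_p/N_s = V_p/V_s, so N_p = 71 × 120/25.9 = 329.0 ≈ 329 turns.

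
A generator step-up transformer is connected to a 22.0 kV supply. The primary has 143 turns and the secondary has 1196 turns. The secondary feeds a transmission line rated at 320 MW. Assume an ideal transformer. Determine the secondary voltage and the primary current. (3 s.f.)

V_s = V_p × N_s/N_p = 22000 × 1196/143 = 184000 V.
I_s = P/V_s = 3.20×10^8/184000 = 1739.1 A.
I_p = I_s × N_s/N_p = 1739.1 × 1196/143 = 14500 A.

V_s ≈ 184000 V, I_p ≈ 14500 A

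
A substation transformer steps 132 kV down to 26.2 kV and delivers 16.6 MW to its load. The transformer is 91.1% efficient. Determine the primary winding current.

P_in = P_out/η = 1.66×10^7/0.911 = 1.8222×10^7 W.
I_p = P_in/V_p = 1.8222×10^7/132000 = 138 A.

I_p ≈ 138 A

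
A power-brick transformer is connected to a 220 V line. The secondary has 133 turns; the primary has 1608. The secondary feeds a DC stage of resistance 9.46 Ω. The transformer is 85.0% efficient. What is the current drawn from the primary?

I_p ≈ 0.187 A

V_s = 220 × 133/1608 = 18.197 V.
I_s = V_s/R = 18.197/9.46 = 1.9235 A.
P_out = V_s I_s = 18.197 × 1.9235 = 35.001 W.
P_in = P_out/η = 35.001/0.850 = 41.178 W.
I_p = P_in/V_p = 41.178/220 = 0.187 A.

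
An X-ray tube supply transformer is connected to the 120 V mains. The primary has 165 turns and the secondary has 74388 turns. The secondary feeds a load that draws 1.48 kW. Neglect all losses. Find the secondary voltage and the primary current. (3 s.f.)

V_s = V_p × N_s/N_p = 120 × 74388/165 = 54100 V.
I_s = P/V_s = 1480/54100 = 0.027357 A.
I_p = I_s × N_s/N_p = 0.027357 × 74388/165 = 12.3 A.

V_s ≈ 54100 V, I_p ≈ 12.3 A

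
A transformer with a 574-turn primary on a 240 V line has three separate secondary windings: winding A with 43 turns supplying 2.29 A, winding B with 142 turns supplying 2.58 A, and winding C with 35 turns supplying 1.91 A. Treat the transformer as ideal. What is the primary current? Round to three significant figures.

I_p ≈ 0.926 A

V_A = 240 × 43/574 = 17.979 V; V_B = 240 × 142/574 = 59.373 V; V_C = 240 × 35/574 = 14.634 V.
P_out = V_A I_A + V_B I_B + V_C I_C = 17.979×2.29 + 59.373×2.58 + 14.634×1.91 = 41.172 + 153.18 + 27.951 = 222.31 W.
Ideal ⇒ P_in = P_out, so I_p = P_out/V_p = 222.31/240 = 0.926 A.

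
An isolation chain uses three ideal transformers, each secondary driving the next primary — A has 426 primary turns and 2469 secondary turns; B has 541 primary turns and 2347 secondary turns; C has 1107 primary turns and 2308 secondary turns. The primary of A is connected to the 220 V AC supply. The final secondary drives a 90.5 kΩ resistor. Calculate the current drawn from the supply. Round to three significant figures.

Secondary of A: V = 220.00 × 2469/426 = 1275.1 V.
Secondary of B: V = 1275.1 × 2347/541 = 5531.6 V.
Secondary of C: V = 5531.6 × 2308/1107 = 11533 V.
I_load = 11533/90500 = 0.12744 A, so P_out = 11533 × 0.12744 = 1469.7 W.
All ideal ⇒ P_in = P_out, so I_supply = 1469.7/220 = 6.68 A.

I_supply ≈ 6.68 A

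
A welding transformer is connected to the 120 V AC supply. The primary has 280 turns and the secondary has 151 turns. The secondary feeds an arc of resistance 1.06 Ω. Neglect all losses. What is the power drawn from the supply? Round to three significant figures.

P ≈ 3950 W

V_s = V_p × N_s/N_p = 120 × 151/280 = 64.714 V.
I_s = V_s/R = 64.714/1.06 = 61.051 A.
I_p = I_s × N_s/N_p = 61.051 × 151/280 = 32.924 A.
P = V_p I_p = 120 × 32.924 = 3950 W.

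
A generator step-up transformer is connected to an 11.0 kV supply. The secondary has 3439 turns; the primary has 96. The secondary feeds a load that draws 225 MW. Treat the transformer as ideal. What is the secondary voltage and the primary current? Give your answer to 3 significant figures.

V_s = V_p × N_s/N_p = 11000 × 3439/96 = 394050 V.
I_s = P/V_s = 2.25×10^8/394050 = 570.99 A.
I_p = I_s × N_s/N_p = 570.99 × 3439/96 = 20500 A.

V_s ≈ 394000 V, I_p ≈ 20500 A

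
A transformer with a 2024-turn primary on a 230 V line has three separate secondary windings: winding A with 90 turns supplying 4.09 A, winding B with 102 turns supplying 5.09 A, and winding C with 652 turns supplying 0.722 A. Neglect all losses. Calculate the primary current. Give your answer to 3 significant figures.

I_p ≈ 0.671 A

V_A = 230 × 90/2024 = 10.227 V; V_B = 230 × 102/2024 = 11.591 V; V_C = 230 × 652/2024 = 74.091 V.
P_out = V_A I_A + V_B I_B + V_C I_C = 10.227×4.09 + 11.591×5.09 + 74.091×0.722 = 41.830 + 58.998 + 53.494 = 154.32 W.
Ideal ⇒ P_in = P_out, so I_p = P_out/V_p = 154.32/230 = 0.671 A.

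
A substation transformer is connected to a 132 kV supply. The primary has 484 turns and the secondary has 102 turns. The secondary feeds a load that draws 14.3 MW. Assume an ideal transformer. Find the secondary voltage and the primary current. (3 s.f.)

V_s ≈ 27800 V, I_p ≈ 108 A

V_s = V_p × N_s/N_p = 132000 × 102/484 = 27818 V.
I_s = P/V_s = 1.43×10^7/27818 = 514.05 A.
I_p = I_s × N_s/N_p = 514.05 × 102/484 = 108 A.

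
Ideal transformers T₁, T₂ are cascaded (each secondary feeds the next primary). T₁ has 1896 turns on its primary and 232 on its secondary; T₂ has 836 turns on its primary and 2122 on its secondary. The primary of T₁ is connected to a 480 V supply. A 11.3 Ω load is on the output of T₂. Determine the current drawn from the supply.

After T₁: V = 480.00 × 232/1896 = 58.734 V.
After T₂: V = 58.734 × 2122/836 = 149.08 V.
I_load = 149.08/11.3 = 13.193 A, so P_out = 149.08 × 13.193 = 1966.9 W.
All ideal ⇒ P_in = P_out, so I_supply = 1966.9/480 = 4.10 A.

I_supply ≈ 4.10 A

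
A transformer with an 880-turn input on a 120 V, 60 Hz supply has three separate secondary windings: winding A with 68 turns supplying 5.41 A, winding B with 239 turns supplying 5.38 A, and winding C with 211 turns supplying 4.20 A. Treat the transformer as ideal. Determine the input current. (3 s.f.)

V_A = 120 × 68/880 = 9.2727 V; V_B = 120 × 239/880 = 32.591 V; V_C = 120 × 211/880 = 28.773 V.
P_out = V_A I_A + V_B I_B + V_C I_C = 9.2727×5.41 + 32.591×5.38 + 28.773×4.20 = 50.165 + 175.34 + 120.85 = 346.35 W.
Ideal ⇒ P_in = P_out, so I_in = P_out/V_in = 346.35/120 = 2.89 A.

I_in ≈ 2.89 A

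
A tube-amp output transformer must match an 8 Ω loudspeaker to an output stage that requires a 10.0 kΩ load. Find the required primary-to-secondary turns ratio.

N_p/N_s ≈ 35.4

Z_p/Z_s = (N_p/N_s)², so N_p/N_s = √(10000/8) = √1250 = 35.4.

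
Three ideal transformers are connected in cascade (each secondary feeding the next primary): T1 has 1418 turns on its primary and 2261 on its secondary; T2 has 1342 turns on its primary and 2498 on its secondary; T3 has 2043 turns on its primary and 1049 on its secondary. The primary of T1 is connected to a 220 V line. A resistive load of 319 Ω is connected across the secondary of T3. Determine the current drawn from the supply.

Secondary of T1: V = 220.00 × 2261/1418 = 350.79 V.
Secondary of T2: V = 350.79 × 2498/1342 = 652.96 V.
Secondary of T3: V = 652.96 × 1049/2043 = 335.27 V.
I_load = 335.27/319 = 1.0510 A, so P_out = 335.27 × 1.0510 = 352.37 W.
All ideal ⇒ P_in = P_out, so I_supply = 352.37/220 = 1.60 A.

I_supply ≈ 1.60 A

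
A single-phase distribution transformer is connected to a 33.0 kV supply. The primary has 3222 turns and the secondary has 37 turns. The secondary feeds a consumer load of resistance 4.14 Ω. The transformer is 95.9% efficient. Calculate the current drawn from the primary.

I_p ≈ 1.10 A

V_s = 33000 × 37/3222 = 378.96 V.
I_s = V_s/R = 378.96/4.14 = 91.536 A.
P_out = V_s I_s = 378.96 × 91.536 = 34688 W.
P_in = P_out/η = 34688/0.959 = 36171 W.
I_p = P_in/V_p = 36171/33000 = 1.10 A.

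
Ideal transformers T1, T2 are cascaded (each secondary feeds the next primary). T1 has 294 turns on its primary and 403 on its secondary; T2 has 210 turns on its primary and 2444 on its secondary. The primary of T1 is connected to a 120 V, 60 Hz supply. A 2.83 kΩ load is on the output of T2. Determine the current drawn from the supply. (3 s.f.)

I_supply ≈ 10.8 A

Secondary of T1: V = 120.00 × 403/294 = 164.49 V.
Secondary of T2: V = 164.49 × 2444/210 = 1914.3 V.
I_load = 1914.3/2830 = 0.67645 A, so P_out = 1914.3 × 0.67645 = 1295.0 W.
All ideal ⇒ P_in = P_out, so I_supply = 1295.0/120 = 10.8 A.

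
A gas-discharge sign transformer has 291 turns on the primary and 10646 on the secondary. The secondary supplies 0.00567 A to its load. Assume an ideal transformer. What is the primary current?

For an ideal transformer I_p/I_s = N_s/N_p, so I_p = 0.00567 × 10646/291 = 0.207 A.

I_p ≈ 0.207 A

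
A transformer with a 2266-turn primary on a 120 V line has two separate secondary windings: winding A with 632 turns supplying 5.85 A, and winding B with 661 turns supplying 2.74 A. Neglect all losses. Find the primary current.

I_p ≈ 2.43 A

V_A = 120 × 632/2266 = 33.469 V; V_B = 120 × 661/2266 = 35.004 V.
P_out = V_A I_A + V_B I_B = 33.469×5.85 + 35.004×2.74 = 195.79 + 95.912 = 291.70 W.
Ideal ⇒ P_in = P_out, so I_p = P_out/V_p = 291.70/120 = 2.43 A.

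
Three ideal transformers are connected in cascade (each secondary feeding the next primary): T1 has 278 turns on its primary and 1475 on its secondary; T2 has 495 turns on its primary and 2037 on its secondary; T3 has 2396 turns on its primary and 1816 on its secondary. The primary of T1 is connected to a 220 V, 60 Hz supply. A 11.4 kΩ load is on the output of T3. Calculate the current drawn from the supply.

Secondary of T1: V = 220.00 × 1475/278 = 1167.3 V.
Secondary of T2: V = 1167.3 × 2037/495 = 4803.5 V.
Secondary of T3: V = 4803.5 × 1816/2396 = 3640.7 V.
I_load = 3640.7/11400 = 0.31936 A, so P_out = 3640.7 × 0.31936 = 1162.7 W.
All ideal ⇒ P_in = P_out, so I_supply = 1162.7/220 = 5.28 A.

I_supply ≈ 5.28 A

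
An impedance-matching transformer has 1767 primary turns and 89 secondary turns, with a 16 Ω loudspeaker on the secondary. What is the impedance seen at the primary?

Z_p ≈ 6310 Ω

Z_p = (N_p/N_s)² × Z_s = (1767/89)² × 16 = 6310 Ω.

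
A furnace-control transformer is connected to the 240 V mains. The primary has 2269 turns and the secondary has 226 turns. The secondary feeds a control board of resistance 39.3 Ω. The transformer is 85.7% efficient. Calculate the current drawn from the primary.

I_p ≈ 0.0707 A

V_s = 240 × 226/2269 = 23.905 V.
I_s = V_s/R = 23.905/39.3 = 0.60826 A.
P_out = V_s I_s = 23.905 × 0.60826 = 14.540 W.
P_in = P_out/η = 14.540/0.857 = 16.967 W.
I_p = P_in/V_p = 16.967/240 = 0.0707 A.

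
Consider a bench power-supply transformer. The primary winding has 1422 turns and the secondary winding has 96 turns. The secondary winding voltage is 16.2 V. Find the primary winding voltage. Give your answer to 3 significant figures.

V_p ≈ 240 V

V_p/V_s = N_p/N_s, so V_p = 16.2 × 1422/96 = 240 V.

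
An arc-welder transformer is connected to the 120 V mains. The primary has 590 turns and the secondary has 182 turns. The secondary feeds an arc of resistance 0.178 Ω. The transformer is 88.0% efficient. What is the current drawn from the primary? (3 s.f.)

V_s = 120 × 182/590 = 37.017 V.
I_s = V_s/R = 37.017/0.178 = 207.96 A.
P_out = V_s I_s = 37.017 × 207.96 = 7698.1 W.
P_in = P_out/η = 7698.1/0.880 = 8747.8 W.
I_p = P_in/V_p = 8747.8/120 = 72.9 A.

I_p ≈ 72.9 A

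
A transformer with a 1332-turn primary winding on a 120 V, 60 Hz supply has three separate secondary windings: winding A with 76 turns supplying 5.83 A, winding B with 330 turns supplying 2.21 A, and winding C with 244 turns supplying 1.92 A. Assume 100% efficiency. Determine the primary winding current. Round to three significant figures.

V_A = 120 × 76/1332 = 6.8468 V; V_B = 120 × 330/1332 = 29.730 V; V_C = 120 × 244/1332 = 21.982 V.
P_out = V_A I_A + V_B I_B + V_C I_C = 6.8468×5.83 + 29.730×2.21 + 21.982×1.92 = 39.917 + 65.703 + 42.205 = 147.83 W.
Ideal ⇒ P_in = P_out, so I_p = P_out/V_p = 147.83/120 = 1.23 A.

I_p ≈ 1.23 A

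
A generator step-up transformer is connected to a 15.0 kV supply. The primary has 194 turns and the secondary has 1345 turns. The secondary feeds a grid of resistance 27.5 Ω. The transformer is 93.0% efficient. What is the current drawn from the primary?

I_p ≈ 28200 A

V_s = 15000 × 1345/194 = 103990 V.
I_s = V_s/R = 103990/27.5 = 3781.6 A.
P_out = V_s I_s = 103990 × 3781.6 = 3.9327×10^8 W.
P_in = P_out/η = 3.9327×10^8/0.930 = 4.2287×10^8 W.
I_p = P_in/V_p = 4.2287×10^8/15000 = 28200 A.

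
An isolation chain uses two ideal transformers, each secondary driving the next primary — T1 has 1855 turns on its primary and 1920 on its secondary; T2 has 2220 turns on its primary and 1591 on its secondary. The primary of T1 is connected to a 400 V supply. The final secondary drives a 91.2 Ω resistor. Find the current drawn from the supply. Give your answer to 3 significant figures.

Secondary of T1: V = 400.00 × 1920/1855 = 414.02 V.
Secondary of T2: V = 414.02 × 1591/2220 = 296.71 V.
I_load = 296.71/91.2 = 3.2534 A, so P_out = 296.71 × 3.2534 = 965.33 W.
All ideal ⇒ P_in = P_out, so I_supply = 965.33/400 = 2.41 A.

I_supply ≈ 2.41 A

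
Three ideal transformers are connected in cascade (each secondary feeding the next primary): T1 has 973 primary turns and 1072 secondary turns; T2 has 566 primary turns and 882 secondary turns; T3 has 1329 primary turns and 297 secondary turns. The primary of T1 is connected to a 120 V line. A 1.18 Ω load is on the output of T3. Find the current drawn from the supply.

After T1: V = 120.00 × 1072/973 = 132.21 V.
After T2: V = 132.21 × 882/566 = 206.02 V.
After T3: V = 206.02 × 297/1329 = 46.041 V.
I_load = 46.041/1.18 = 39.018 A, so P_out = 46.041 × 39.018 = 1796.4 W.
All ideal ⇒ P_in = P_out, so I_supply = 1796.4/120 = 15.0 A.

I_supply ≈ 15.0 A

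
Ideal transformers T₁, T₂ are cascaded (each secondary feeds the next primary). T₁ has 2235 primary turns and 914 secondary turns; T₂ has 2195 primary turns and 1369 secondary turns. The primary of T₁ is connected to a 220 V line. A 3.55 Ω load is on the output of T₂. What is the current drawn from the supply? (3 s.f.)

I_supply ≈ 4.03 A

Secondary of T₁: V = 220.00 × 914/2235 = 89.969 V.
Secondary of T₂: V = 89.969 × 1369/2195 = 56.113 V.
I_load = 56.113/3.55 = 15.806 A, so P_out = 56.113 × 15.806 = 886.94 W.
All ideal ⇒ P_in = P_out, so I_supply = 886.94/220 = 4.03 A.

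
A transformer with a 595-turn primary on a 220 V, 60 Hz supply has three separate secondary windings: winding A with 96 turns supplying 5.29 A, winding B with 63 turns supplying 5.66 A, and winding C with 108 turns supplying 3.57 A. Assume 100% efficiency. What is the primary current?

V_A = 220 × 96/595 = 35.496 V; V_B = 220 × 63/595 = 23.294 V; V_C = 220 × 108/595 = 39.933 V.
P_out = V_A I_A + V_B I_B + V_C I_C = 35.496×5.29 + 23.294×5.66 + 39.933×3.57 = 187.77 + 131.84 + 142.56 = 462.18 W.
Ideal ⇒ P_in = P_out, so I_p = P_out/V_p = 462.18/220 = 2.10 A.

I_p ≈ 2.10 A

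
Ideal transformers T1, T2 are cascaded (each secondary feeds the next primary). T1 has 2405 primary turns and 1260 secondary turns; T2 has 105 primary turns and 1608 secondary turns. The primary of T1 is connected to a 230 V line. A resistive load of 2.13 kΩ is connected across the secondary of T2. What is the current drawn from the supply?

I_supply ≈ 6.95 A

Secondary of T1: V = 230.00 × 1260/2405 = 120.50 V.
Secondary of T2: V = 120.50 × 1608/105 = 1845.4 V.
I_load = 1845.4/2130 = 0.86636 A, so P_out = 1845.4 × 0.86636 = 1598.7 W.
All ideal ⇒ P_in = P_out, so I_supply = 1598.7/230 = 6.95 A.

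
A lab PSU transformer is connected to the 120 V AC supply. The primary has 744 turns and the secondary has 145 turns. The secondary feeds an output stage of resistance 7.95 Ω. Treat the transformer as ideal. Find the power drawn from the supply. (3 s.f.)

V_s = V_p × N_s/N_p = 120 × 145/744 = 23.387 V.
I_s = V_s/R = 23.387/7.95 = 2.9418 A.
I_p = I_s × N_s/N_p = 2.9418 × 145/744 = 0.57333 A.
P = V_p I_p = 120 × 0.57333 = 68.8 W.

P ≈ 68.8 W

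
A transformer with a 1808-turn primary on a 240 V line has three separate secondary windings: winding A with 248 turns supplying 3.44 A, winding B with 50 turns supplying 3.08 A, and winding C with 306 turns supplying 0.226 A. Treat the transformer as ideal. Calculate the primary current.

V_A = 240 × 248/1808 = 32.920 V; V_B = 240 × 50/1808 = 6.6372 V; V_C = 240 × 306/1808 = 40.619 V.
P_out = V_A I_A + V_B I_B + V_C I_C = 32.920×3.44 + 6.6372×3.08 + 40.619×0.226 = 113.25 + 20.442 + 9.1800 = 142.87 W.
Ideal ⇒ P_in = P_out, so I_p = P_out/V_p = 142.87/240 = 0.595 A.

I_p ≈ 0.595 A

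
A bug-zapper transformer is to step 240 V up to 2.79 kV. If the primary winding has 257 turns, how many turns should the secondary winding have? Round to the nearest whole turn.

N_s = 2988 turns

N_s/N_p = V_s/V_p, so N_s = 257 × 2790/240 = 2987.6 ≈ 2988 turns.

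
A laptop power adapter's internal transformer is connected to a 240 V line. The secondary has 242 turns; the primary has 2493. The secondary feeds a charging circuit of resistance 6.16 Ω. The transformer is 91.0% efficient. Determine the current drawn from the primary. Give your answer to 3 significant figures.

V_s = 240 × 242/2493 = 23.297 V.
I_s = V_s/R = 23.297/6.16 = 3.7820 A.
P_out = V_s I_s = 23.297 × 3.7820 = 88.111 W.
P_in = P_out/η = 88.111/0.910 = 96.825 W.
I_p = P_in/V_p = 96.825/240 = 0.403 A.

I_p ≈ 0.403 A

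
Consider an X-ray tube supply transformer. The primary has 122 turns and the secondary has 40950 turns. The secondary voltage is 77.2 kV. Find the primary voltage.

V_p ≈ 230 V

V_p/V_s = N_p/N_s, so V_p = 77200 × 122/40950 = 230 V.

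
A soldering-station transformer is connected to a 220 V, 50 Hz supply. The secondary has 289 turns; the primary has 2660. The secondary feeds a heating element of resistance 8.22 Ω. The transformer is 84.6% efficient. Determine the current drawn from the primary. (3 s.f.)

I_p ≈ 0.373 A

V_s = 220 × 289/2660 = 23.902 V.
I_s = V_s/R = 23.902/8.22 = 2.9078 A.
P_out = V_s I_s = 23.902 × 2.9078 = 69.503 W.
P_in = P_out/η = 69.503/0.846 = 82.155 W.
I_p = P_in/V_p = 82.155/220 = 0.373 A.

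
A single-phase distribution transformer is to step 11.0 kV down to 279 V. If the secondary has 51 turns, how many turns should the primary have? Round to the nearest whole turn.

N_p = 2011 turns

N_p/N_s = V_p/V_s, so N_p = 51 × 11000/279 = 2010.8 ≈ 2011 turns.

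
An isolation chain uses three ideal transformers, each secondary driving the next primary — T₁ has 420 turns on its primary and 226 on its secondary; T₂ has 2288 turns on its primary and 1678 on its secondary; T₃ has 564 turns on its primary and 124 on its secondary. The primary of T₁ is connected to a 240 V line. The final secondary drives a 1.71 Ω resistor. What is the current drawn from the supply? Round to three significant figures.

After T₁: V = 240.00 × 226/420 = 129.14 V.
After T₂: V = 129.14 × 1678/2288 = 94.712 V.
After T₃: V = 94.712 × 124/564 = 20.823 V.
I_load = 20.823/1.71 = 12.177 A, so P_out = 20.823 × 12.177 = 253.57 W.
All ideal ⇒ P_in = P_out, so I_supply = 253.57/240 = 1.06 A.

I_supply ≈ 1.06 A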